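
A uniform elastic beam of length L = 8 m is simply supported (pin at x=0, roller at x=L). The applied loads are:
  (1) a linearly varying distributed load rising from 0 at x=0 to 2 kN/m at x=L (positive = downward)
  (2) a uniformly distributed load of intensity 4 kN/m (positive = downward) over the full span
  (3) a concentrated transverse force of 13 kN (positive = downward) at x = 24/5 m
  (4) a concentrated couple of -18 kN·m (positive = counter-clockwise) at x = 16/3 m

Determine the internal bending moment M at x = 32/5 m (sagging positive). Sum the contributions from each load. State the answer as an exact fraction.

Load 1 — triangular load w₀=2 kN/m (0→w₀ over full span):
  M_1 = w₀Lx/6 - w₀x³/(6L) = 2·8·(32/5)/6 - 2·(32/5)³/(6·8) = 768/125 kN·m
Load 2 — uniform load w=4 kN/m over full span:
  M_2 = wx(L-x)/2 = 4·(32/5)·(8-(32/5))/2 = 512/25 kN·m
Load 3 — point force P=13 kN at a=24/5 m (b=L-a=16/5):
  M_3 = Pa(L-x)/L  [x>a] = 13·(24/5)·(8-(32/5))/8 = 312/25 kN·m
Load 4 — applied couple M₀=-18 kN·m at a=16/3 m (b=L-a=8/3):
  M_4 = M₀x/L - M₀  [x>a] = (-18)·(32/5)/8 - (-18) = 18/5 kN·m
Superposition: M = Σ M_i = 5338/125 kN·m ≈ 42.704000 kN·m

M(32/5) = 5338/125 kN·m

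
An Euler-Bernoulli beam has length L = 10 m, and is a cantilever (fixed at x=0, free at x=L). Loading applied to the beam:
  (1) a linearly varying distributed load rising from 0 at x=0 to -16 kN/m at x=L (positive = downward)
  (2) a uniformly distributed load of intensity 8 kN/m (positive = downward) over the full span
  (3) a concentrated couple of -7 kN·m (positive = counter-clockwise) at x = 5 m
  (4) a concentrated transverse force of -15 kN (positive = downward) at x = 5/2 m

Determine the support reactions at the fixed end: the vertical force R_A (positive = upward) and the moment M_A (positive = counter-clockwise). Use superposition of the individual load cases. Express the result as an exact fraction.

Load 1 — triangular load w₀=-16 kN/m (0→w₀ over full span):
  R_A = w₀L/2 = (-16)·10/2 = -80 kN
  M_A = w₀L²/3 = (-16)·10²/3 = -1600/3 kN·m
Load 2 — uniform load w=8 kN/m over full span:
  R_A = wL = 8·10 = 80 kN
  M_A = wL²/2 = 8·10²/2 = 400 kN·m
Load 3 — applied couple M₀=-7 kN·m at a=5 m (b=L-a=5):
  R_A = 0 kN
  M_A = -M₀ = -(-7) = 7 kN·m
Load 4 — point force P=-15 kN at a=5/2 m (b=L-a=15/2):
  R_A = P = (-15) = -15 kN
  M_A = Pa = (-15)·(5/2) = -75/2 kN·m
Superposition: R_A = -15 kN, M_A = -983/6 kN·m

R_A = -15 kN, M_A = -983/6 kN·m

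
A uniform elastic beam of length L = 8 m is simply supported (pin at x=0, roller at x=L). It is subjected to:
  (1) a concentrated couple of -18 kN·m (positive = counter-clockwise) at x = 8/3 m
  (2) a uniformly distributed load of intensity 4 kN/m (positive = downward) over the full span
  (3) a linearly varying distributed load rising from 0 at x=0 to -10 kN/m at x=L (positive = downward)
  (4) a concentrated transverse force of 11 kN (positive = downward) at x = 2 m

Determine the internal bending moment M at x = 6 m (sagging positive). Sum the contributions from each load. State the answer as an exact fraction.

Load 1 — applied couple M₀=-18 kN·m at a=8/3 m (b=L-a=16/3):
  M_1 = M₀x/L - M₀  [x>a] = (-18)·6/8 - (-18) = 9/2 kN·m
Load 2 — uniform load w=4 kN/m over full span:
  M_2 = wx(L-x)/2 = 4·6·(8-6)/2 = 24 kN·m
Load 3 — triangular load w₀=-10 kN/m (0→w₀ over full span):
  M_3 = w₀Lx/6 - w₀x³/(6L) = (-10)·8·6/6 - (-10)·6³/(6·8) = -35 kN·m
Load 4 — point force P=11 kN at a=2 m (b=L-a=6):
  M_4 = Pa(L-x)/L  [x>a] = 11·2·(8-6)/8 = 11/2 kN·m
Superposition: M = Σ M_i = -1 kN·m ≈ -1.000000 kN·m

M(6) = -1 kN·m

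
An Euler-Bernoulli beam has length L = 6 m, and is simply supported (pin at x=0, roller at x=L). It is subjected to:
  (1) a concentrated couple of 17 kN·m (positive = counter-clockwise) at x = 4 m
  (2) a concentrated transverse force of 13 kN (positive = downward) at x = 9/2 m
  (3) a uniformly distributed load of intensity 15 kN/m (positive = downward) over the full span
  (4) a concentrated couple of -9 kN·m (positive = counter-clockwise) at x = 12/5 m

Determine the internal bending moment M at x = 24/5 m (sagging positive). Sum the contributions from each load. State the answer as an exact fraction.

M(24/5) = 533/10 kN·m

Load 1 — applied couple M₀=17 kN·m at a=4 m (b=L-a=2):
  M_1 = M₀x/L - M₀  [x>a] = 17·(24/5)/6 - 17 = -17/5 kN·m
Load 2 — point force P=13 kN at a=9/2 m (b=L-a=3/2):
  M_2 = Pa(L-x)/L  [x>a] = 13·(9/2)·(6-(24/5))/6 = 117/10 kN·m
Load 3 — uniform load w=15 kN/m over full span:
  M_3 = wx(L-x)/2 = 15·(24/5)·(6-(24/5))/2 = 216/5 kN·m
Load 4 — applied couple M₀=-9 kN·m at a=12/5 m (b=L-a=18/5):
  M_4 = M₀x/L - M₀  [x>a] = (-9)·(24/5)/6 - (-9) = 9/5 kN·m
Superposition: M = Σ M_i = 533/10 kN·m ≈ 53.300000 kN·m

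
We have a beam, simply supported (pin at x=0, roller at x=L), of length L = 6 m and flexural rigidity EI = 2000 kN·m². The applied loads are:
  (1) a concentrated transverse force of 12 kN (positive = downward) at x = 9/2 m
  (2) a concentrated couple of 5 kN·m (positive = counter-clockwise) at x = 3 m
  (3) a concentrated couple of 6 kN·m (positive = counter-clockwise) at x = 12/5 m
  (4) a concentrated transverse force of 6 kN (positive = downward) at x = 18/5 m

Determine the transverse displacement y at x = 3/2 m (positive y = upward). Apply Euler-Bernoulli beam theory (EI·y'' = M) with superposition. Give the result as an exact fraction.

Load 1 — point force P=12 kN at a=9/2 m (b=L-a=3/2):
  y_1 = -Pbx(L²-b²-x²)/(6LEI)  [x≤a] = -12·(3/2)·(3/2)·(6²-(3/2)²-(3/2)²)/(6·6·2000) = -189/16000 m
Load 2 — applied couple M₀=5 kN·m at a=3 m (b=L-a=3):
  y_2 = (M₀x³/(6L)+C₁x)/EI  [x≤a] with C₁=M₀(3b²-L²)/(6L)=-5/4 = (5·(3/2)³/(6·6)+(-5/4)·(3/2))/2000 = -9/12800 m
Load 3 — applied couple M₀=6 kN·m at a=12/5 m (b=L-a=18/5):
  y_3 = (M₀x³/(6L)+C₁x)/EI  [x≤a] with C₁=M₀(3b²-L²)/(6L)=12/25 = (6·(3/2)³/(6·6)+(12/25)·(3/2))/2000 = 513/800000 m
Load 4 — point force P=6 kN at a=18/5 m (b=L-a=12/5):
  y_4 = -Pbx(L²-b²-x²)/(6LEI)  [x≤a] = -6·(12/5)·(3/2)·(6²-(12/5)²-(3/2)²)/(6·6·2000) = -8397/1000000 m
Superposition: y = Σ y_i = -162171/8000000 m ≈ -0.020271 m

y(3/2) = -162171/8000000 m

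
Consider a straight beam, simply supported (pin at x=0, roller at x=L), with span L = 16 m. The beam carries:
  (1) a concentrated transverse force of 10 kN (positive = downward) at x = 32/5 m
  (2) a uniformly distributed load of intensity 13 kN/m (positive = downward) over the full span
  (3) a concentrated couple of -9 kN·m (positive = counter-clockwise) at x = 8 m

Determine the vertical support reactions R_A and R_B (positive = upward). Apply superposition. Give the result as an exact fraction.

R_A = 1751/16 kN, R_B = 1737/16 kN

Load 1 — point force P=10 kN at a=32/5 m (b=L-a=48/5):
  R_A = Pb/L = 10·(48/5)/16 = 6 kN
  R_B = Pa/L = 10·(32/5)/16 = 4 kN
Load 2 — uniform load w=13 kN/m over full span:
  R_A = wL/2 = 13·16/2 = 104 kN
  R_B = wL/2 = 13·16/2 = 104 kN
Load 3 — applied couple M₀=-9 kN·m at a=8 m (b=L-a=8):
  R_A = M₀/L = (-9)/16 = -9/16 kN
  R_B = -M₀/L = -(-9)/16 = 9/16 kN
Superposition: R_A = 1751/16 kN, R_B = 1737/16 kN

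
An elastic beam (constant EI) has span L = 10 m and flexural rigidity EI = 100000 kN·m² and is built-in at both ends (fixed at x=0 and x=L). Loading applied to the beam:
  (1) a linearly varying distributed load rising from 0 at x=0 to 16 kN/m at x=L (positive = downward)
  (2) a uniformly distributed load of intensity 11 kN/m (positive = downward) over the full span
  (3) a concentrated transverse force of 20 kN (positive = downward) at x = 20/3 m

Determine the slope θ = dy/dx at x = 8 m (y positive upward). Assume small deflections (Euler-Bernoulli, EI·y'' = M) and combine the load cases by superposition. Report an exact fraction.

θ(8) = 3137/1687500 rad

Load 1 — triangular load w₀=16 kN/m (0→w₀ over full span):
  θ_1 = -w₀(2x(L-x)(L-2x)(x+2L)+x²(L-x)²)/(120LEI) = -16·(2·8·(10-8)·(10-2·8)·(8+2·10)+8²·(10-8)²)/(120·10·100000) = 32/46875 rad
Load 2 — uniform load w=11 kN/m over full span:
  θ_2 = -wx(L-x)(L-2x)/(12EI) = -11·8·(10-8)·(10-2·8)/(12·100000) = 11/12500 rad
Load 3 — point force P=20 kN at a=20/3 m (b=L-a=10/3):
  θ_3 = Pa²(L-x)(2bL-(3b+a)(L-x))/(2L³EI)  [x>a] = 20·(20/3)²·(10-8)·(2·(10/3)·10-(3·(10/3)+(20/3))·(10-8))/(2·10³·100000) = 1/3375 rad
Superposition: θ = Σ θ_i = 3137/1687500 rad ≈ 0.001859 rad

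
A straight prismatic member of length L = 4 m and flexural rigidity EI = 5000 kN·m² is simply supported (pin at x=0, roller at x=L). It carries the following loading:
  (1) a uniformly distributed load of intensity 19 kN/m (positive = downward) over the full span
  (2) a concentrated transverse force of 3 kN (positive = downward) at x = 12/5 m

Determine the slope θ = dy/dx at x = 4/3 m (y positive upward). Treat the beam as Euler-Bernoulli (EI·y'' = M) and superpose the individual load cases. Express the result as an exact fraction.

Load 1 — uniform load w=19 kN/m over full span:
  θ_1 = -w(L³-6Lx²+4x³)/(24EI) = -19·(4³-6·4·(4/3)²+4·(4/3)³)/(24·5000) = -247/50625 rad
Load 2 — point force P=3 kN at a=12/5 m (b=L-a=8/5):
  θ_2 = -Pb(L²-b²-3x²)/(6LEI)  [x≤a] = -3·(8/5)·(4²-(8/5)²-3·(4/3)²)/(6·4·5000) = -76/234375 rad
Superposition: θ = Σ θ_i = -32927/6328125 rad ≈ -0.005203 rad

θ(4/3) = -32927/6328125 rad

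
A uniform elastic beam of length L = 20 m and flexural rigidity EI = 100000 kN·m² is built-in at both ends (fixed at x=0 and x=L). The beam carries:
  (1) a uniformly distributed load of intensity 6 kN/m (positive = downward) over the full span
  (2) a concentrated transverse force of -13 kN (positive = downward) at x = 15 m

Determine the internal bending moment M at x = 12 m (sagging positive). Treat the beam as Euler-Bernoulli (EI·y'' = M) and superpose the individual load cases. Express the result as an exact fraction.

Load 1 — uniform load w=6 kN/m over full span:
  M_1 = wLx/2 - wL²/12 - wx²/2 = 6·20·12/2 - 6·20²/12 - 6·12²/2 = 88 kN·m
Load 2 — point force P=-13 kN at a=15 m (b=L-a=5):
  M_2 = Pb²(3a+b)x/L³ - Pab²/L²  [x≤a] = (-13)·5²·(3·15+5)·12/20³ - (-13)·15·5²/20² = -195/16 kN·m
Superposition: M = Σ M_i = 1213/16 kN·m ≈ 75.812500 kN·m

M(12) = 1213/16 kN·m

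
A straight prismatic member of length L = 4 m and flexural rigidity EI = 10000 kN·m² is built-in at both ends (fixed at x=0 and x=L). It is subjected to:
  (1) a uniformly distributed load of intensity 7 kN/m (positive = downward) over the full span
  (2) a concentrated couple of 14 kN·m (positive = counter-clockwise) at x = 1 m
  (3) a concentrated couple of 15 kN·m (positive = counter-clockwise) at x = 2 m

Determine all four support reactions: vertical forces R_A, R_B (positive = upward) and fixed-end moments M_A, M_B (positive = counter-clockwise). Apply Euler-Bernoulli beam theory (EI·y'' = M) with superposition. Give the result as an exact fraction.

R_A = 377/16 kN, M_A = 251/24 kN·m, R_B = 71/16 kN, M_B = -29/24 kN·m

Load 1 — uniform load w=7 kN/m over full span:
  R_A = wL/2 = 7·4/2 = 14 kN
  M_A = wL²/12 = 7·4²/12 = 28/3 kN·m
  R_B = wL/2 = 7·4/2 = 14 kN
  M_B = -wL²/12 = -7·4²/12 = -28/3 kN·m
Load 2 — applied couple M₀=14 kN·m at a=1 m (b=L-a=3):
  R_A = 6M₀ab/L³ = 6·14·1·3/4³ = 63/16 kN
  M_A = M₀b(2a-b)/L² = 14·3·(2·1-3)/4² = -21/8 kN·m
  R_B = -6M₀ab/L³ = -6·14·1·3/4³ = -63/16 kN
  M_B = M₀a(2b-a)/L² = 14·1·(2·3-1)/4² = 35/8 kN·m
Load 3 — applied couple M₀=15 kN·m at a=2 m (b=L-a=2):
  R_A = 6M₀ab/L³ = 6·15·2·2/4³ = 45/8 kN
  M_A = M₀b(2a-b)/L² = 15·2·(2·2-2)/4² = 15/4 kN·m
  R_B = -6M₀ab/L³ = -6·15·2·2/4³ = -45/8 kN
  M_B = M₀a(2b-a)/L² = 15·2·(2·2-2)/4² = 15/4 kN·m
Superposition: R_A = 377/16 kN, M_A = 251/24 kN·m, R_B = 71/16 kN, M_B = -29/24 kN·m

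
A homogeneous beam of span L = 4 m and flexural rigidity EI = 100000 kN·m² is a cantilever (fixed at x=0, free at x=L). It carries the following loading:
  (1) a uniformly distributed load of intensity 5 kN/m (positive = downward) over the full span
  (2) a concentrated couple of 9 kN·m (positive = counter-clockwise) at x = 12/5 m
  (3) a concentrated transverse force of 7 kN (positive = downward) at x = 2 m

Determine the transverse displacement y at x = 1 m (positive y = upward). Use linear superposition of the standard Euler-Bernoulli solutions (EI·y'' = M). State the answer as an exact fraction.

y(1) = -437/2400000 m

Load 1 — uniform load w=5 kN/m over full span:
  y_1 = -wx²(x²-4Lx+6L²)/(24EI) = -5·1²·(1²-4·4·1+6·4²)/(24·100000) = -27/160000 m
Load 2 — applied couple M₀=9 kN·m at a=12/5 m (b=L-a=8/5):
  y_2 = M₀x²/(2EI)  [x≤a] = 9·1²/(2·100000) = 9/200000 m
Load 3 — point force P=7 kN at a=2 m (b=L-a=2):
  y_3 = -Px²(3a-x)/(6EI)  [x≤a] = -7·1²·(3·2-1)/(6·100000) = -7/120000 m
Superposition: y = Σ y_i = -437/2400000 m ≈ -0.000182 m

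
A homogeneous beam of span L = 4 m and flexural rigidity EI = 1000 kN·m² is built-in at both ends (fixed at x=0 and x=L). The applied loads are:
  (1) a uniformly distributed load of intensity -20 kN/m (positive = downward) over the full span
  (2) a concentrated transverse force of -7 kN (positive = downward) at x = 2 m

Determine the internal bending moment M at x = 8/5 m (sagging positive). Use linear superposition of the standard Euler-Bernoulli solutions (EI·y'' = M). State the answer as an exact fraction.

M(8/5) = -83/6 kN·m

Load 1 — uniform load w=-20 kN/m over full span:
  M_1 = wLx/2 - wL²/12 - wx²/2 = (-20)·4·(8/5)/2 - (-20)·4²/12 - (-20)·(8/5)²/2 = -176/15 kN·m
Load 2 — point force P=-7 kN at a=2 m (b=L-a=2):
  M_2 = Pb²(3a+b)x/L³ - Pab²/L²  [x≤a] = (-7)·2²·(3·2+2)·(8/5)/4³ - (-7)·2·2²/4² = -21/10 kN·m
Superposition: M = Σ M_i = -83/6 kN·m ≈ -13.833333 kN·m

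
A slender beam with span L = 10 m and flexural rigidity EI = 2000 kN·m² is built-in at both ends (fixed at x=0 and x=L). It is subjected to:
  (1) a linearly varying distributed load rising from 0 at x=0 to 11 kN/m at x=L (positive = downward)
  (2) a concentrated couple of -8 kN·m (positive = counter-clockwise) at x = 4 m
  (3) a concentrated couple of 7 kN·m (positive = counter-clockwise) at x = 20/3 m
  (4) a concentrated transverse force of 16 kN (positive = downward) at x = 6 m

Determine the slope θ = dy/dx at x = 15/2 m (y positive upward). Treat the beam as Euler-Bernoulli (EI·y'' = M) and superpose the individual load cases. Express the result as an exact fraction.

Load 1 — triangular load w₀=11 kN/m (0→w₀ over full span):
  θ_1 = -w₀(2x(L-x)(L-2x)(x+2L)+x²(L-x)²)/(120LEI) = -11·(2·(15/2)·(10-(15/2))·(10-2·(15/2))·((15/2)+2·10)+(15/2)²·(10-(15/2))²)/(120·10·2000) = 451/20480 rad
Load 2 — applied couple M₀=-8 kN·m at a=4 m (b=L-a=6):
  θ_2 = (R_Ax²/2 - M_Ax - M₀(x-a))/EI  [x>a] with R_A=-144/125, M_A=-24/25 = ((-144/125)·(15/2)²/2 - (-24/25)·(15/2) - (-8)·((15/2)-4))/2000 = 7/5000 rad
Load 3 — applied couple M₀=7 kN·m at a=20/3 m (b=L-a=10/3):
  θ_3 = (R_Ax²/2 - M_Ax - M₀(x-a))/EI  [x>a] with R_A=14/15, M_A=7/3 = ((14/15)·(15/2)²/2 - (7/3)·(15/2) - 7·((15/2)-(20/3)))/2000 = 7/4800 rad
Load 4 — point force P=16 kN at a=6 m (b=L-a=4):
  θ_4 = Pa²(L-x)(2bL-(3b+a)(L-x))/(2L³EI)  [x>a] = 16·6²·(10-(15/2))·(2·4·10-(3·4+6)·(10-(15/2)))/(2·10³·2000) = 63/5000 rad
Superposition: θ = Σ θ_i = 57569/1536000 rad ≈ 0.037480 rad

θ(15/2) = 57569/1536000 rad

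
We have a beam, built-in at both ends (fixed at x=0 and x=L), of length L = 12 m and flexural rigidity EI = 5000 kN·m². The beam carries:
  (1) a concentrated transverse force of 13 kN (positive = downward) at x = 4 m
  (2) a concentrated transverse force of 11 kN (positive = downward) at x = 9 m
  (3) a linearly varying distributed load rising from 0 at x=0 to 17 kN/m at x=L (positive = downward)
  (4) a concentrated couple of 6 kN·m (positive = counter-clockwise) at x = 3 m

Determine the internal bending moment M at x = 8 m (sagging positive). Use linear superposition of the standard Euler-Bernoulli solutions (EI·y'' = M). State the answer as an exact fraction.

Load 1 — point force P=13 kN at a=4 m (b=L-a=8):
  M_1 = Pa²(a+3b)(L-x)/L³ - Pa²b/L²  [x>a] = 13·4²·(4+3·8)·(12-8)/12³ - 13·4²·8/12² = 52/27 kN·m
Load 2 — point force P=11 kN at a=9 m (b=L-a=3):
  M_2 = Pb²(3a+b)x/L³ - Pab²/L²  [x≤a] = 11·3²·(3·9+3)·8/12³ - 11·9·3²/12² = 121/16 kN·m
Load 3 — triangular load w₀=17 kN/m (0→w₀ over full span):
  M_3 = 3w₀Lx/20 - w₀L²/30 - w₀x³/(6L) = 3·17·12·8/20 - 17·12²/30 - 17·8³/(6·12) = 1904/45 kN·m
Load 4 — applied couple M₀=6 kN·m at a=3 m (b=L-a=9):
  M_4 = R_Ax - M_A - M₀  [x>a] with R_A=9/16, M_A=-9/8 = (9/16)·8 - (-9/8) - 6 = -3/8 kN·m
Superposition: M = Σ M_i = 111077/2160 kN·m ≈ 51.424537 kN·m

M(8) = 111077/2160 kN·m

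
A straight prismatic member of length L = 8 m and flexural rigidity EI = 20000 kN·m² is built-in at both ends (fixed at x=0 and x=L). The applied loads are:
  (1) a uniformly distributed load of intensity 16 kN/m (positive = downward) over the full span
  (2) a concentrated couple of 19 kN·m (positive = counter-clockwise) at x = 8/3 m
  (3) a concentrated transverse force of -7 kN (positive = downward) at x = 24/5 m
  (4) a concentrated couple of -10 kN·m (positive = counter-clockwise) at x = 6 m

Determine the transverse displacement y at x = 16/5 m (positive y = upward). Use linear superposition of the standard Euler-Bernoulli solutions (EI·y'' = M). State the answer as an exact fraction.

Load 1 — uniform load w=16 kN/m over full span:
  y_1 = -wx²(L-x)²/(24EI) = -16·(16/5)²·(8-(16/5))²/(24·20000) = -3072/390625 m
Load 2 — applied couple M₀=19 kN·m at a=8/3 m (b=L-a=16/3):
  y_2 = (R_Ax³/6 - M_Ax²/2 - M₀(x-a)²/2)/EI  [x>a] with R_A=19/6, M_A=0 = ((19/6)·(16/5)³/6 - 0·(16/5)²/2 - 19·((16/5)-(8/3))²/2)/20000 = 57/78125 m
Load 3 — point force P=-7 kN at a=24/5 m (b=L-a=16/5):
  y_3 = -Pb²x²(3aL-(3a+b)x)/(6L³EI)  [x≤a] = -(-7)·(16/5)²·(16/5)²·(3·(24/5)·8-(3·(24/5)+(16/5))·(16/5))/(6·8³·20000) = 20608/29296875 m
Load 4 — applied couple M₀=-10 kN·m at a=6 m (b=L-a=2):
  y_4 = (R_Ax³/6 - M_Ax²/2)/EI  [x≤a] with R_A=-45/32, M_A=-25/8 = ((-45/32)·(16/5)³/6 - (-25/8)·(16/5)²/2)/20000 = 13/31250 m
Superposition: y = Σ y_i = -352459/58593750 m ≈ -0.006015 m

y(16/5) = -352459/58593750 m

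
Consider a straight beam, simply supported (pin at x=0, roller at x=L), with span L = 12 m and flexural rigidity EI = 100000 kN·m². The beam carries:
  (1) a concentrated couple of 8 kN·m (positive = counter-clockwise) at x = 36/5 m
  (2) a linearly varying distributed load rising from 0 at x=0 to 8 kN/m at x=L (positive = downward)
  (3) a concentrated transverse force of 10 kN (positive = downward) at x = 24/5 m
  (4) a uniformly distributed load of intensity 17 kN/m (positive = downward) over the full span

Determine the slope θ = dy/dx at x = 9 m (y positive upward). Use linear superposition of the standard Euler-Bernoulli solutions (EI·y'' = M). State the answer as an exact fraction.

Load 1 — applied couple M₀=8 kN·m at a=36/5 m (b=L-a=24/5):
  θ_1 = (M₀x²/(2L)-M₀(x-a)+C₁)/EI  [x>a] with C₁=M₀(3b²-L²)/(6L)=-208/25 = (8·9²/(2·12)-8·(9-(36/5))+(-208/25))/100000 = 107/2500000 rad
Load 2 — triangular load w₀=8 kN/m (0→w₀ over full span):
  θ_2 = -w₀(7L⁴-30L²x²+15x⁴)/(360LEI) = -8·(7·12⁴-30·12²·9²+15·9⁴)/(360·12·100000) = 3939/2000000 rad
Load 3 — point force P=10 kN at a=24/5 m (b=L-a=36/5):
  θ_3 = -Pa(2L²-6Lx+3x²+a²)/(6LEI)  [x>a] = -10·(24/5)·(2·12²-6·12·9+3·9²+(24/5)²)/(6·12·100000) = 783/1250000 rad
Load 4 — uniform load w=17 kN/m over full span:
  θ_4 = -w(L³-6Lx²+4x³)/(24EI) = -17·(12³-6·12·9²+4·9³)/(24·100000) = 1683/200000 rad
Superposition: θ = Σ θ_i = 110537/10000000 rad ≈ 0.011054 rad

θ(9) = 110537/10000000 rad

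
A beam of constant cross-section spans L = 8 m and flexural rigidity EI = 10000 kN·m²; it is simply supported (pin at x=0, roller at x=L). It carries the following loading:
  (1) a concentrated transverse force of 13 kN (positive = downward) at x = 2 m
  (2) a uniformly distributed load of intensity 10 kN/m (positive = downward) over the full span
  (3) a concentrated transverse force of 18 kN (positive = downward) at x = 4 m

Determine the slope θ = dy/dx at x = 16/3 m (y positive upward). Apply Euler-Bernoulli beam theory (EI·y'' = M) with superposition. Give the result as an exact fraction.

θ(16/3) = 26513/1620000 rad

Load 1 — point force P=13 kN at a=2 m (b=L-a=6):
  θ_1 = -Pa(2L²-6Lx+3x²+a²)/(6LEI)  [x>a] = -13·2·(2·8²-6·8·(16/3)+3·(16/3)²+2²)/(6·8·10000) = 377/180000 rad
Load 2 — uniform load w=10 kN/m over full span:
  θ_2 = -w(L³-6Lx²+4x³)/(24EI) = -10·(8³-6·8·(16/3)²+4·(16/3)³)/(24·10000) = 104/10125 rad
Load 3 — point force P=18 kN at a=4 m (b=L-a=4):
  θ_3 = -Pa(2L²-6Lx+3x²+a²)/(6LEI)  [x>a] = -18·4·(2·8²-6·8·(16/3)+3·(16/3)²+4²)/(6·8·10000) = 1/250 rad
Superposition: θ = Σ θ_i = 26513/1620000 rad ≈ 0.016366 rad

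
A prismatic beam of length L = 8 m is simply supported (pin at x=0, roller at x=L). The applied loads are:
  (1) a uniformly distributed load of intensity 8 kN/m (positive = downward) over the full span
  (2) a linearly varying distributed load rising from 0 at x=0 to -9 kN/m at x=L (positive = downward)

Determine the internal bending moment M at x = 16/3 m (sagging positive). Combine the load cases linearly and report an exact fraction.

M(16/3) = 64/3 kN·m

Load 1 — uniform load w=8 kN/m over full span:
  M_1 = wx(L-x)/2 = 8·(16/3)·(8-(16/3))/2 = 512/9 kN·m
Load 2 — triangular load w₀=-9 kN/m (0→w₀ over full span):
  M_2 = w₀Lx/6 - w₀x³/(6L) = (-9)·8·(16/3)/6 - (-9)·(16/3)³/(6·8) = -320/9 kN·m
Superposition: M = Σ M_i = 64/3 kN·m ≈ 21.333333 kN·m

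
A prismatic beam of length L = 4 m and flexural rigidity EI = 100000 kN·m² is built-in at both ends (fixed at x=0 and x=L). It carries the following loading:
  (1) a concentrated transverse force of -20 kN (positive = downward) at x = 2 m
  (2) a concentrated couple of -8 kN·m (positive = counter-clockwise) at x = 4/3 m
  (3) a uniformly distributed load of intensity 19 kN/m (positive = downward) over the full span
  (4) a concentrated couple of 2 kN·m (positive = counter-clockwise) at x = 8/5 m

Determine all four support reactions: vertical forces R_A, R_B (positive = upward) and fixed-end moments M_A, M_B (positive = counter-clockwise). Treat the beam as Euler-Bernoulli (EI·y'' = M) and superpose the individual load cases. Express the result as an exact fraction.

R_A = 1954/75 kN, M_A = 1168/75 kN·m, R_B = 2246/75 kN, M_B = -434/25 kN·m

Load 1 — point force P=-20 kN at a=2 m (b=L-a=2):
  R_A = Pb²(3a+b)/L³ = (-20)·2²·(3·2+2)/4³ = -10 kN
  M_A = Pab²/L² = (-20)·2·2²/4² = -10 kN·m
  R_B = Pa²(a+3b)/L³ = (-20)·2²·(2+3·2)/4³ = -10 kN
  M_B = -Pa²b/L² = -(-20)·2²·2/4² = 10 kN·m
Load 2 — applied couple M₀=-8 kN·m at a=4/3 m (b=L-a=8/3):
  R_A = 6M₀ab/L³ = 6·(-8)·(4/3)·(8/3)/4³ = -8/3 kN
  M_A = M₀b(2a-b)/L² = (-8)·(8/3)·(2·(4/3)-(8/3))/4² = 0 kN·m
  R_B = -6M₀ab/L³ = -6·(-8)·(4/3)·(8/3)/4³ = 8/3 kN
  M_B = M₀a(2b-a)/L² = (-8)·(4/3)·(2·(8/3)-(4/3))/4² = -8/3 kN·m
Load 3 — uniform load w=19 kN/m over full span:
  R_A = wL/2 = 19·4/2 = 38 kN
  M_A = wL²/12 = 19·4²/12 = 76/3 kN·m
  R_B = wL/2 = 19·4/2 = 38 kN
  M_B = -wL²/12 = -19·4²/12 = -76/3 kN·m
Load 4 — applied couple M₀=2 kN·m at a=8/5 m (b=L-a=12/5):
  R_A = 6M₀ab/L³ = 6·2·(8/5)·(12/5)/4³ = 18/25 kN
  M_A = M₀b(2a-b)/L² = 2·(12/5)·(2·(8/5)-(12/5))/4² = 6/25 kN·m
  R_B = -6M₀ab/L³ = -6·2·(8/5)·(12/5)/4³ = -18/25 kN
  M_B = M₀a(2b-a)/L² = 2·(8/5)·(2·(12/5)-(8/5))/4² = 16/25 kN·m
Superposition: R_A = 1954/75 kN, M_A = 1168/75 kN·m, R_B = 2246/75 kN, M_B = -434/25 kN·m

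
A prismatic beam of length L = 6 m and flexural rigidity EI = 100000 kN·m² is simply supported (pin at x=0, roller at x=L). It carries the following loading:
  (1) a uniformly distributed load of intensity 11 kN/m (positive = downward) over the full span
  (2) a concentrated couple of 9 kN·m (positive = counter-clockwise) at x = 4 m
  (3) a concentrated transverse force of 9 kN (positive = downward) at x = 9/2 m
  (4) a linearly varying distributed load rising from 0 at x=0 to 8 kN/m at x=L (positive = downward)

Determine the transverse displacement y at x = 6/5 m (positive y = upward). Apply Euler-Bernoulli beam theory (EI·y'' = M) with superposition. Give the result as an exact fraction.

Load 1 — uniform load w=11 kN/m over full span:
  y_1 = -wx(L³-2Lx²+x³)/(24EI) = -11·(6/5)·(6³-2·6·(6/5)²+(6/5)³)/(24·100000) = -8613/7812500 m
Load 2 — applied couple M₀=9 kN·m at a=4 m (b=L-a=2):
  y_2 = (M₀x³/(6L)+C₁x)/EI  [x≤a] with C₁=M₀(3b²-L²)/(6L)=-6 = (9·(6/5)³/(6·6)+(-6)·(6/5))/100000 = -423/6250000 m
Load 3 — point force P=9 kN at a=9/2 m (b=L-a=3/2):
  y_3 = -Pbx(L²-b²-x²)/(6LEI)  [x≤a] = -9·(3/2)·(6/5)·(6²-(3/2)²-(6/5)²)/(6·6·100000) = -29079/200000000 m
Load 4 — triangular load w₀=8 kN/m (0→w₀ over full span):
  y_4 = -w₀x(7L⁴-10L²x²+3x⁴)/(360LEI) = -8·(6/5)·(7·6⁴-10·6²·(6/5)²+3·(6/5)⁴)/(360·6·100000) = -18576/48828125 m
Superposition: y = Σ y_i = -42399387/25000000000 m ≈ -0.001696 m

y(6/5) = -42399387/25000000000 m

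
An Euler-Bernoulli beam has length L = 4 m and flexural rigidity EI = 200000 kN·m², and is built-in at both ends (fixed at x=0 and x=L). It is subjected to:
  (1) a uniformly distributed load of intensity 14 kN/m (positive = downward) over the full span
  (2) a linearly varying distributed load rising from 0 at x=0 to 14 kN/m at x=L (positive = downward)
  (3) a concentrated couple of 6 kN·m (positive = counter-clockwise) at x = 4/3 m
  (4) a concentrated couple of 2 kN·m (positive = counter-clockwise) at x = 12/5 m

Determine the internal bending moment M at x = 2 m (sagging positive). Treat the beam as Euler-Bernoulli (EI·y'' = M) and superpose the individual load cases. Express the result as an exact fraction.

Load 1 — uniform load w=14 kN/m over full span:
  M_1 = wLx/2 - wL²/12 - wx²/2 = 14·4·2/2 - 14·4²/12 - 14·2²/2 = 28/3 kN·m
Load 2 — triangular load w₀=14 kN/m (0→w₀ over full span):
  M_2 = 3w₀Lx/20 - w₀L²/30 - w₀x³/(6L) = 3·14·4·2/20 - 14·4²/30 - 14·2³/(6·4) = 14/3 kN·m
Load 3 — applied couple M₀=6 kN·m at a=4/3 m (b=L-a=8/3):
  M_3 = R_Ax - M_A - M₀  [x>a] with R_A=2, M_A=0 = 2·2 - 0 - 6 = -2 kN·m
Load 4 — applied couple M₀=2 kN·m at a=12/5 m (b=L-a=8/5):
  M_4 = R_Ax - M_A  [x≤a] with R_A=18/25, M_A=16/25 = (18/25)·2 - (16/25) = 4/5 kN·m
Superposition: M = Σ M_i = 64/5 kN·m ≈ 12.800000 kN·m

M(2) = 64/5 kN·m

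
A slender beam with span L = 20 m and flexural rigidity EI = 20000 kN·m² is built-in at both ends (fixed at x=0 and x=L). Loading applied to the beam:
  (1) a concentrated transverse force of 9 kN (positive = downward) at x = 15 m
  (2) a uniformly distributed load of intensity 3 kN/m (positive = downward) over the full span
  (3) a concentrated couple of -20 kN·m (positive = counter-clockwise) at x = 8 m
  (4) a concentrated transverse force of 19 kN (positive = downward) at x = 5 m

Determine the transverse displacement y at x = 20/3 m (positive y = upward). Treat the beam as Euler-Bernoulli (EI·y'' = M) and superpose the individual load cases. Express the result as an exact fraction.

y(20/3) = -16567/216000 m

Load 1 — point force P=9 kN at a=15 m (b=L-a=5):
  y_1 = -Pb²x²(3aL-(3a+b)x)/(6L³EI)  [x≤a] = -9·5²·(20/3)²·(3·15·20-(3·15+5)·(20/3))/(6·20³·20000) = -17/2880 m
Load 2 — uniform load w=3 kN/m over full span:
  y_2 = -wx²(L-x)²/(24EI) = -3·(20/3)²·(20-(20/3))²/(24·20000) = -4/81 m
Load 3 — applied couple M₀=-20 kN·m at a=8 m (b=L-a=12):
  y_3 = (R_Ax³/6 - M_Ax²/2)/EI  [x≤a] with R_A=-36/25, M_A=-12/5 = ((-36/25)·(20/3)³/6 - (-12/5)·(20/3)²/2)/20000 = -1/1125 m
Load 4 — point force P=19 kN at a=5 m (b=L-a=15):
  y_4 = -Pa²(L-x)²(3bL-(3b+a)(L-x))/(6L³EI)  [x>a] = -19·5²·(20-(20/3))²·(3·15·20-(3·15+5)·(20-(20/3)))/(6·20³·20000) = -133/6480 m
Superposition: y = Σ y_i = -16567/216000 m ≈ -0.076699 m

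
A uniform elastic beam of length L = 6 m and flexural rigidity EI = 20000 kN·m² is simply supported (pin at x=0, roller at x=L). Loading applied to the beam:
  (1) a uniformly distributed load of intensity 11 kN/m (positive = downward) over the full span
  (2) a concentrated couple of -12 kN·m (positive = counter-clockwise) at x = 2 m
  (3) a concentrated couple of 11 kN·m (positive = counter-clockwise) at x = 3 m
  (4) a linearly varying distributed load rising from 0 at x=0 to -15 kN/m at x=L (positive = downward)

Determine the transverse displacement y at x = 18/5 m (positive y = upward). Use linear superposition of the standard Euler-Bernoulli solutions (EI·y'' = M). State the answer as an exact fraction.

Load 1 — uniform load w=11 kN/m over full span:
  y_1 = -wx(L³-2Lx²+x³)/(24EI) = -11·(18/5)·(6³-2·6·(18/5)²+(18/5)³)/(24·20000) = -27621/3125000 m
Load 2 — applied couple M₀=-12 kN·m at a=2 m (b=L-a=4):
  y_2 = (M₀x³/(6L)-M₀(x-a)²/2+C₁x)/EI  [x>a] with C₁=M₀(3b²-L²)/(6L)=-4 = ((-12)·(18/5)³/(6·6)-(-12)·((18/5)-2)²/2+(-4)·(18/5))/20000 = -57/78125 m
Load 3 — applied couple M₀=11 kN·m at a=3 m (b=L-a=3):
  y_3 = (M₀x³/(6L)-M₀(x-a)²/2+C₁x)/EI  [x>a] with C₁=M₀(3b²-L²)/(6L)=-11/4 = (11·(18/5)³/(6·6)-11·((18/5)-3)²/2+(-11/4)·(18/5))/20000 = 297/2500000 m
Load 4 — triangular load w₀=-15 kN/m (0→w₀ over full span):
  y_4 = -w₀x(7L⁴-10L²x²+3x⁴)/(360LEI) = -(-15)·(18/5)·(7·6⁴-10·6²·(18/5)²+3·(18/5)⁴)/(360·6·20000) = 11988/1953125 m
Superposition: y = Σ y_i = -206979/62500000 m ≈ -0.003312 m

y(18/5) = -206979/62500000 m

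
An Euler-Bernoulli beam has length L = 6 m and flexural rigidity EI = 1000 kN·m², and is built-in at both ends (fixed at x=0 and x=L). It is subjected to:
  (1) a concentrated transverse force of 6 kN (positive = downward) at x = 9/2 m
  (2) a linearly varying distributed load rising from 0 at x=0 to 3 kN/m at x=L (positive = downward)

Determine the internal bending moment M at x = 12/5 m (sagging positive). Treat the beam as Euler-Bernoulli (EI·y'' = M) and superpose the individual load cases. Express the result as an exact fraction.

Load 1 — point force P=6 kN at a=9/2 m (b=L-a=3/2):
  M_1 = Pb²(3a+b)x/L³ - Pab²/L²  [x≤a] = 6·(3/2)²·(3·(9/2)+(3/2))·(12/5)/6³ - 6·(9/2)·(3/2)²/6² = 9/16 kN·m
Load 2 — triangular load w₀=3 kN/m (0→w₀ over full span):
  M_2 = 3w₀Lx/20 - w₀L²/30 - w₀x³/(6L) = 3·3·6·(12/5)/20 - 3·6²/30 - 3·(12/5)³/(6·6) = 216/125 kN·m
Superposition: M = Σ M_i = 4581/2000 kN·m ≈ 2.290500 kN·m

M(12/5) = 4581/2000 kN·m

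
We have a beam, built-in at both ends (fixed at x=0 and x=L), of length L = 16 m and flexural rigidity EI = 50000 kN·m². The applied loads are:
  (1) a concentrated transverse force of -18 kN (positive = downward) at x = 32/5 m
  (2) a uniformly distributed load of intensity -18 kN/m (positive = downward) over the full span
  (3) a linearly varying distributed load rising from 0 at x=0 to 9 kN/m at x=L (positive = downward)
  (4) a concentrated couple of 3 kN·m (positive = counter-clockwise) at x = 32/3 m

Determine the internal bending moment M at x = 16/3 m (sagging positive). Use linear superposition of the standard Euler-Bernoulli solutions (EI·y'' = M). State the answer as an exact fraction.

M(16/3) = -139753/1125 kN·m

Load 1 — point force P=-18 kN at a=32/5 m (b=L-a=48/5):
  M_1 = Pb²(3a+b)x/L³ - Pab²/L²  [x≤a] = (-18)·(48/5)²·(3·(32/5)+(48/5))·(16/3)/16³ - (-18)·(32/5)·(48/5)²/16² = -2592/125 kN·m
Load 2 — uniform load w=-18 kN/m over full span:
  M_2 = wLx/2 - wL²/12 - wx²/2 = (-18)·16·(16/3)/2 - (-18)·16²/12 - (-18)·(16/3)²/2 = -128 kN·m
Load 3 — triangular load w₀=9 kN/m (0→w₀ over full span):
  M_3 = 3w₀Lx/20 - w₀L²/30 - w₀x³/(6L) = 3·9·16·(16/3)/20 - 9·16²/30 - 9·(16/3)³/(6·16) = 1088/45 kN·m
Load 4 — applied couple M₀=3 kN·m at a=32/3 m (b=L-a=16/3):
  M_4 = R_Ax - M_A  [x≤a] with R_A=1/4, M_A=1 = (1/4)·(16/3) - 1 = 1/3 kN·m
Superposition: M = Σ M_i = -139753/1125 kN·m ≈ -124.224889 kN·m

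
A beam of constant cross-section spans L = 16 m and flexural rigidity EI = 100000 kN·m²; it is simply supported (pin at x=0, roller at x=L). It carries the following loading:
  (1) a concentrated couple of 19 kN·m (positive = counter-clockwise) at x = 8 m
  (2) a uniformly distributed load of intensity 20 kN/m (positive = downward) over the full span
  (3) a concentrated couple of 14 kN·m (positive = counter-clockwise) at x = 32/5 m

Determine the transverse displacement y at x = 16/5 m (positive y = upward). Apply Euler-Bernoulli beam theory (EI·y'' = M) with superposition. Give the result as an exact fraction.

y(16/5) = -23803/234375 m

Load 1 — applied couple M₀=19 kN·m at a=8 m (b=L-a=8):
  y_1 = (M₀x³/(6L)+C₁x)/EI  [x≤a] with C₁=M₀(3b²-L²)/(6L)=-38/3 = (19·(16/5)³/(6·16)+(-38/3)·(16/5))/100000 = -133/390625 m
Load 2 — uniform load w=20 kN/m over full span:
  y_2 = -wx(L³-2Lx²+x³)/(24EI) = -20·(16/5)·(16³-2·16·(16/5)²+(16/5)³)/(24·100000) = -118784/1171875 m
Load 3 — applied couple M₀=14 kN·m at a=32/5 m (b=L-a=48/5):
  y_3 = (M₀x³/(6L)+C₁x)/EI  [x≤a] with C₁=M₀(3b²-L²)/(6L)=224/75 = (14·(16/5)³/(6·16)+(224/75)·(16/5))/100000 = 56/390625 m
Superposition: y = Σ y_i = -23803/234375 m ≈ -0.101559 m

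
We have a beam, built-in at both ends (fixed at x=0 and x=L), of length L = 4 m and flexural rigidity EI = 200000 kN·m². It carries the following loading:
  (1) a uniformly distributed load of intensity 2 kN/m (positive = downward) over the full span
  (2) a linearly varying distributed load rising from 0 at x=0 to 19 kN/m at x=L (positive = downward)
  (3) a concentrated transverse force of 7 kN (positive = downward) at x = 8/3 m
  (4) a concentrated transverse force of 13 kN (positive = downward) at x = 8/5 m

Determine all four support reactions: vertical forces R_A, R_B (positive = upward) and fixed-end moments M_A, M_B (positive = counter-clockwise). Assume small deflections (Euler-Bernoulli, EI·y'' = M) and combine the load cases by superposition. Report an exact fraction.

R_A = 86531/3375 kN, M_A = 75472/3375 kN·m, R_B = 136219/3375 kN, M_B = -91148/3375 kN·m

Load 1 — uniform load w=2 kN/m over full span:
  R_A = wL/2 = 2·4/2 = 4 kN
  M_A = wL²/12 = 2·4²/12 = 8/3 kN·m
  R_B = wL/2 = 2·4/2 = 4 kN
  M_B = -wL²/12 = -2·4²/12 = -8/3 kN·m
Load 2 — triangular load w₀=19 kN/m (0→w₀ over full span):
  R_A = 3w₀L/20 = 3·19·4/20 = 57/5 kN
  M_A = w₀L²/30 = 19·4²/30 = 152/15 kN·m
  R_B = 7w₀L/20 = 7·19·4/20 = 133/5 kN
  M_B = -w₀L²/20 = -19·4²/20 = -76/5 kN·m
Load 3 — point force P=7 kN at a=8/3 m (b=L-a=4/3):
  R_A = Pb²(3a+b)/L³ = 7·(4/3)²·(3·(8/3)+(4/3))/4³ = 49/27 kN
  M_A = Pab²/L² = 7·(8/3)·(4/3)²/4² = 56/27 kN·m
  R_B = Pa²(a+3b)/L³ = 7·(8/3)²·((8/3)+3·(4/3))/4³ = 140/27 kN
  M_B = -Pa²b/L² = -7·(8/3)²·(4/3)/4² = -112/27 kN·m
Load 4 — point force P=13 kN at a=8/5 m (b=L-a=12/5):
  R_A = Pb²(3a+b)/L³ = 13·(12/5)²·(3·(8/5)+(12/5))/4³ = 1053/125 kN
  M_A = Pab²/L² = 13·(8/5)·(12/5)²/4² = 936/125 kN·m
  R_B = Pa²(a+3b)/L³ = 13·(8/5)²·((8/5)+3·(12/5))/4³ = 572/125 kN
  M_B = -Pa²b/L² = -13·(8/5)²·(12/5)/4² = -624/125 kN·m
Superposition: R_A = 86531/3375 kN, M_A = 75472/3375 kN·m, R_B = 136219/3375 kN, M_B = -91148/3375 kN·m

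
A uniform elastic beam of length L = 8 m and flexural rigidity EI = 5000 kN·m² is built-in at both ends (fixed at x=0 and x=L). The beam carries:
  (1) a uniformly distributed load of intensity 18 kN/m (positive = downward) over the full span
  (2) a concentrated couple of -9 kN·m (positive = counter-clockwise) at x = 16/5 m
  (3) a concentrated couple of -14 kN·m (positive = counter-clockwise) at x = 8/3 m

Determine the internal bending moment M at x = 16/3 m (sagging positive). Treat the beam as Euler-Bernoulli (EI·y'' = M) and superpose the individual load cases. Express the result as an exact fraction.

Load 1 — uniform load w=18 kN/m over full span:
  M_1 = wLx/2 - wL²/12 - wx²/2 = 18·8·(16/3)/2 - 18·8²/12 - 18·(16/3)²/2 = 32 kN·m
Load 2 — applied couple M₀=-9 kN·m at a=16/5 m (b=L-a=24/5):
  M_2 = R_Ax - M_A - M₀  [x>a] with R_A=-81/50, M_A=-27/25 = (-81/50)·(16/3) - (-27/25) - (-9) = 36/25 kN·m
Load 3 — applied couple M₀=-14 kN·m at a=8/3 m (b=L-a=16/3):
  M_3 = R_Ax - M_A - M₀  [x>a] with R_A=-7/3, M_A=0 = (-7/3)·(16/3) - 0 - (-14) = 14/9 kN·m
Superposition: M = Σ M_i = 7874/225 kN·m ≈ 34.995556 kN·m

M(16/3) = 7874/225 kN·m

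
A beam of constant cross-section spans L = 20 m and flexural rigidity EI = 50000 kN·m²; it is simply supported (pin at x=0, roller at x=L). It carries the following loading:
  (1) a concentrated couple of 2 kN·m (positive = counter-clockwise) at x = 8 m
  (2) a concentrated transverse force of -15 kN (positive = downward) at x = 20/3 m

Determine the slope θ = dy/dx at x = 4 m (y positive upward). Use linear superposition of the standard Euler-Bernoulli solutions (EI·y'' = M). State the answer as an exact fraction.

Load 1 — applied couple M₀=2 kN·m at a=8 m (b=L-a=12):
  θ_1 = (M₀x²/(2L)+C₁)/EI  [x≤a] with C₁=M₀(3b²-L²)/(6L)=8/15 = (2·4²/(2·20)+(8/15))/50000 = 1/37500 rad
Load 2 — point force P=-15 kN at a=20/3 m (b=L-a=40/3):
  θ_2 = -Pb(L²-b²-3x²)/(6LEI)  [x≤a] = -(-15)·(40/3)·(20²-(40/3)²-3·4²)/(6·20·50000) = 98/16875 rad
Superposition: θ = Σ θ_i = 1969/337500 rad ≈ 0.005834 rad

θ(4) = 1969/337500 rad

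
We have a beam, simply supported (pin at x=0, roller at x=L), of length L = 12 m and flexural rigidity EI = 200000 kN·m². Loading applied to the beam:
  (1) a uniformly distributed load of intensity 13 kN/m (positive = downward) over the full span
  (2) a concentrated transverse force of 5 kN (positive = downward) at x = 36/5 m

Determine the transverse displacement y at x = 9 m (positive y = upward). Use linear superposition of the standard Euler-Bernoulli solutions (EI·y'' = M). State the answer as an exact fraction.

Load 1 — uniform load w=13 kN/m over full span:
  y_1 = -wx(L³-2Lx²+x³)/(24EI) = -13·9·(12³-2·12·9²+9³)/(24·200000) = -20007/1600000 m
Load 2 — point force P=5 kN at a=36/5 m (b=L-a=24/5):
  y_2 = -Pa(L-x)(2Lx-a²-x²)/(6LEI)  [x>a] = -5·(36/5)·(12-9)·(2·12·9-(36/5)²-9²)/(6·12·200000) = -6237/10000000 m
Superposition: y = Σ y_i = -525123/40000000 m ≈ -0.013128 m

y(9) = -525123/40000000 m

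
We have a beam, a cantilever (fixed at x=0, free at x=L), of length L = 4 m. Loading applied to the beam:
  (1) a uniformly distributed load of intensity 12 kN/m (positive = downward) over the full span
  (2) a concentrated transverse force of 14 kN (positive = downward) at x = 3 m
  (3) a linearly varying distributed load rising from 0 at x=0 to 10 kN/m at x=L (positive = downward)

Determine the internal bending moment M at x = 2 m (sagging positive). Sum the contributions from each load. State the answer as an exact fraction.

M(2) = -164/3 kN·m

Load 1 — uniform load w=12 kN/m over full span:
  M_1 = -w(L-x)²/2 = -12·(4-2)²/2 = -24 kN·m
Load 2 — point force P=14 kN at a=3 m (b=L-a=1):
  M_2 = -P(a-x)  [x≤a] = -14·(3-2) = -14 kN·m
Load 3 — triangular load w₀=10 kN/m (0→w₀ over full span):
  M_3 = w₀Lx/2 - w₀L²/3 - w₀x³/(6L) = 10·4·2/2 - 10·4²/3 - 10·2³/(6·4) = -50/3 kN·m
Superposition: M = Σ M_i = -164/3 kN·m ≈ -54.666667 kN·m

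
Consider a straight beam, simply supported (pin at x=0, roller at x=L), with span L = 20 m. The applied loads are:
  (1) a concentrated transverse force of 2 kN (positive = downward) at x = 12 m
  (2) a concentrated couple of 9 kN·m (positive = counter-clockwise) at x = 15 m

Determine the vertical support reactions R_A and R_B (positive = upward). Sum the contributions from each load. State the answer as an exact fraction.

R_A = 5/4 kN, R_B = 3/4 kN

Load 1 — point force P=2 kN at a=12 m (b=L-a=8):
  R_A = Pb/L = 2·8/20 = 4/5 kN
  R_B = Pa/L = 2·12/20 = 6/5 kN
Load 2 — applied couple M₀=9 kN·m at a=15 m (b=L-a=5):
  R_A = M₀/L = 9/20 kN
  R_B = -M₀/L = -9/20 kN
Superposition: R_A = 5/4 kN, R_B = 3/4 kN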